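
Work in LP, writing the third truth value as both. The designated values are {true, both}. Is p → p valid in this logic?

Every assignment of p over {true, both, false} gives a value in {true, both}.
In particular, with p=both: p → p = both.

Yes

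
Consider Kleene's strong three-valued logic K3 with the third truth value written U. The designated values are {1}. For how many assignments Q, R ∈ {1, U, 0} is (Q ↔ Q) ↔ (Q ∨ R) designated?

Designated under: (Q=1, R=1); (Q=1, R=U); (Q=1, R=0); (Q=0, R=1).

4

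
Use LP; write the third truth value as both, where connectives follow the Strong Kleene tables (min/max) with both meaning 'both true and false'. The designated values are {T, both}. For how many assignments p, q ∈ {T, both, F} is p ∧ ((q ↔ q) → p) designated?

6

Of the 9 assignments, 6 give a value in {T, both}.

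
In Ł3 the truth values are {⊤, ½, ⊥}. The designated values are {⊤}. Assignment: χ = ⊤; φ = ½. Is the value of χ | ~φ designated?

Yes

~φ = ~½ = ½
χ | ~φ = ⊤ | ½ = ⊤
⊤ ∈ {⊤}.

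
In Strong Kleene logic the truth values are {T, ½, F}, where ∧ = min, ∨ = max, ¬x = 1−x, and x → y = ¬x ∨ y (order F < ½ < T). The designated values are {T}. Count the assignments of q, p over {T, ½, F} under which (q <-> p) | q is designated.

4

Designated under: (q=T, p=T); (q=T, p=½); (q=T, p=F); (q=F, p=F).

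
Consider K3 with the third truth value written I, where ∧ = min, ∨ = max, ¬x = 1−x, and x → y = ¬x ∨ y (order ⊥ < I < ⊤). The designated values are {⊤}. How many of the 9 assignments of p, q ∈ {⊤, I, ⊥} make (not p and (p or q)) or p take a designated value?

Designated under: (p=⊤, q=⊤); (p=⊤, q=I); (p=⊤, q=⊥); (p=⊥, q=⊤).

4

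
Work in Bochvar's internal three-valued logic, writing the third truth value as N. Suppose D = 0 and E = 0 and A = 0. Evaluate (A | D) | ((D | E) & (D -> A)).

0

A | D = 0 | 0 = 0
D | E = 0 | 0 = 0
D -> A = 0 -> 0 = 1
(D | E) & (D -> A) = 0 & 1 = 0
(A | D) | ((D | E) & (D -> A)) = 0 | 0 = 0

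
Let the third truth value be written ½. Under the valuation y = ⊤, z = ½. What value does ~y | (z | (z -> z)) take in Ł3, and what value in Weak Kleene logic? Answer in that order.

⊤; ½

In Ł3: ~y = ~⊤ = ⊥
z -> z = ½ -> ½ = ⊤
z | (z -> z) = ½ | ⊤ = ⊤
~y | (z | (z -> z)) = ⊥ | ⊤ = ⊤
In Weak Kleene logic: ~y = ~⊤ = ⊥
z -> z = ½ -> ½ = ½  [any arg is the third value ⇒ result is the third value]
z | (z -> z) = ½ | ½ = ½
~y | (z | (z -> z)) = ⊥ | ½ = ½
They differ because Ł3 and Weak Kleene logic treat ½ differently under the binary connectives.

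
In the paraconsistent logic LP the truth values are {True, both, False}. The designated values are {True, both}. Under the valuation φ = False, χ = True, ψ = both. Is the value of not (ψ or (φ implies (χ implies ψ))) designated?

χ implies ψ = True implies both = both  [not True or both]
φ implies (χ implies ψ) = False implies both = True
ψ or (φ implies (χ implies ψ)) = both or True = True
not (ψ or (φ implies (χ implies ψ))) = not True = False
False ∉ {True, both}.

No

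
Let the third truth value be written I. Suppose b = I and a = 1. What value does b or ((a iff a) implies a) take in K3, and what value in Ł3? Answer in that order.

1; 1

In K3: a iff a = 1 iff 1 = 1
(a iff a) implies a = 1 implies 1 = 1
b or ((a iff a) implies a) = I or 1 = 1
In Ł3: a iff a = 1 iff 1 = 1
(a iff a) implies a = 1 implies 1 = 1
b or ((a iff a) implies a) = I or 1 = 1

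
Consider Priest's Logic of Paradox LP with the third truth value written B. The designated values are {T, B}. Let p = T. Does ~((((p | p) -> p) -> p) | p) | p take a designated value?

Yes

p | p = T | T = T
(p | p) -> p = T -> T = T
((p | p) -> p) -> p = T -> T = T
(((p | p) -> p) -> p) | p = T | T = T
~((((p | p) -> p) -> p) | p) = ~T = F
~((((p | p) -> p) -> p) | p) | p = F | T = T
T ∈ {T, B}.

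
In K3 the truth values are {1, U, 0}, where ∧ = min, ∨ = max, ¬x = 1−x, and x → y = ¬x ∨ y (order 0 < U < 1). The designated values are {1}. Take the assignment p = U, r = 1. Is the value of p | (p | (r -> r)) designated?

r -> r = 1 -> 1 = 1
p | (r -> r) = U | 1 = 1
p | (p | (r -> r)) = U | 1 = 1
1 ∈ {1}.

Yes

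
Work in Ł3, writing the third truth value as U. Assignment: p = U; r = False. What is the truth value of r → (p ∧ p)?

p ∧ p = U ∧ U = U
r → (p ∧ p) = False → U = True

True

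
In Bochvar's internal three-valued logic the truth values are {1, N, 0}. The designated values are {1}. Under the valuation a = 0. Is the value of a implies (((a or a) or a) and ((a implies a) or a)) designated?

a or a = 0 or 0 = 0
(a or a) or a = 0 or 0 = 0
a implies a = 0 implies 0 = 1
(a implies a) or a = 1 or 0 = 1
((a or a) or a) and ((a implies a) or a) = 0 and 1 = 0
a implies (((a or a) or a) and ((a implies a) or a)) = 0 implies 0 = 1
1 ∈ {1}.

Yes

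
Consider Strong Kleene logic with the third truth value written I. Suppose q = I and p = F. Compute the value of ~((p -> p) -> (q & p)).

p -> p = F -> F = T
q & p = I & F = F
(p -> p) -> (q & p) = T -> F = F
~((p -> p) -> (q & p)) = ~F = T

T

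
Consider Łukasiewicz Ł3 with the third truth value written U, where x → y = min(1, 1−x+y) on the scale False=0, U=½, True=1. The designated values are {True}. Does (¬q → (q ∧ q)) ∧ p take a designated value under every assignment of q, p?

No

Countermodel: q=True, p=U gives U, which is not designated.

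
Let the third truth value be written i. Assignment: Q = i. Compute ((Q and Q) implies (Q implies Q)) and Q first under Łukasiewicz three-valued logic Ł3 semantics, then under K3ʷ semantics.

i; i

In Łukasiewicz three-valued logic Ł3: Q and Q = i and i = i
Q implies Q = i implies i = ⊤  [min(1, 1−½+½)]
(Q and Q) implies (Q implies Q) = i implies ⊤ = ⊤
((Q and Q) implies (Q implies Q)) and Q = ⊤ and i = i
In K3ʷ: Q and Q = i and i = i
Q implies Q = i implies i = i
(Q and Q) implies (Q implies Q) = i implies i = i
((Q and Q) implies (Q implies Q)) and Q = i and i = i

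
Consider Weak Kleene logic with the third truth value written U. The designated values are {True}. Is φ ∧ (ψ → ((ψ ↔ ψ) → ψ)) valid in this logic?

Countermodel: φ=True, ψ=U gives U, which is not designated.

No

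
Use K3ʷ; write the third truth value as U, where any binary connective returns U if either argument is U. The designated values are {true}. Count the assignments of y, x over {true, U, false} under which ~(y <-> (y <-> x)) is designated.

Designated under: (y=true, x=false); (y=false, x=false).

2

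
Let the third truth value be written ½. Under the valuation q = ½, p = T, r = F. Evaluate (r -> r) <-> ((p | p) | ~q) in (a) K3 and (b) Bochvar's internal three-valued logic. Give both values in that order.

T; ½

In K3: r -> r = F -> F = T
p | p = T | T = T
~q = ~½ = ½
(p | p) | ~q = T | ½ = T
(r -> r) <-> ((p | p) | ~q) = T <-> T = T
In Bochvar's internal three-valued logic: r -> r = F -> F = T
p | p = T | T = T
~q = ~½ = ½
(p | p) | ~q = T | ½ = ½
(r -> r) <-> ((p | p) | ~q) = T <-> ½ = ½
They differ because K3 and Bochvar's internal three-valued logic treat ½ differently under the binary connectives.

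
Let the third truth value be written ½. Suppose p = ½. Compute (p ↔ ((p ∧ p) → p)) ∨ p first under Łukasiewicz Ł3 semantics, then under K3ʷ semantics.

In Łukasiewicz Ł3: p ∧ p = ½ ∧ ½ = ½
(p ∧ p) → p = ½ → ½ = ⊤
p ↔ ((p ∧ p) → p) = ½ ↔ ⊤ = ½
(p ↔ ((p ∧ p) → p)) ∨ p = ½ ∨ ½ = ½
In K3ʷ: p ∧ p = ½ ∧ ½ = ½
(p ∧ p) → p = ½ → ½ = ½  [any arg is the third value ⇒ result is the third value]
p ↔ ((p ∧ p) → p) = ½ ↔ ½ = ½
(p ↔ ((p ∧ p) → p)) ∨ p = ½ ∨ ½ = ½

½; ½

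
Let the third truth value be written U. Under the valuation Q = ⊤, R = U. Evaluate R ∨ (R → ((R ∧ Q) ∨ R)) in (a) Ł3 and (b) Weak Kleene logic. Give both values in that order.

In Ł3: R ∧ Q = U ∧ ⊤ = U
(R ∧ Q) ∨ R = U ∨ U = U
R → ((R ∧ Q) ∨ R) = U → U = ⊤  [min(1, 1−½+½)]
R ∨ (R → ((R ∧ Q) ∨ R)) = U ∨ ⊤ = ⊤
In Weak Kleene logic: R ∧ Q = U ∧ ⊤ = U
(R ∧ Q) ∨ R = U ∨ U = U
R → ((R ∧ Q) ∨ R) = U → U = U
R ∨ (R → ((R ∧ Q) ∨ R)) = U ∨ U = U
They differ because Ł3 and Weak Kleene logic treat U differently under the binary connectives.

⊤; U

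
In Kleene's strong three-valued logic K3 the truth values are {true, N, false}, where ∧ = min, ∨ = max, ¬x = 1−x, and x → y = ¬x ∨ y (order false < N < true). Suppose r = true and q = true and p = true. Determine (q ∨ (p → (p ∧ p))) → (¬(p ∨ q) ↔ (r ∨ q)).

p ∧ p = true ∧ true = true
p → (p ∧ p) = true → true = true
q ∨ (p → (p ∧ p)) = true ∨ true = true
p ∨ q = true ∨ true = true
¬(p ∨ q) = ¬true = false
r ∨ q = true ∨ true = true
¬(p ∨ q) ↔ (r ∨ q) = false ↔ true = false
(q ∨ (p → (p ∧ p))) → (¬(p ∨ q) ↔ (r ∨ q)) = true → false = false

false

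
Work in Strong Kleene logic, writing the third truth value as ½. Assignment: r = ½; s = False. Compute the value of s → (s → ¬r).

¬r = ¬½ = ½
s → ¬r = False → ½ = True
s → (s → ¬r) = False → True = True

True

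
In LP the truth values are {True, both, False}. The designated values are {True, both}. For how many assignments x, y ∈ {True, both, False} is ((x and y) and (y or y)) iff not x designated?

5

Of the 9 assignments, 5 give a value in {True, both}.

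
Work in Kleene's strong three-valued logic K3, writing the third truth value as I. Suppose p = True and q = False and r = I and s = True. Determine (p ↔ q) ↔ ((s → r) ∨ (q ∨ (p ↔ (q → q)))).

False

p ↔ q = True ↔ False = False
s → r = True → I = I
q → q = False → False = True
p ↔ (q → q) = True ↔ True = True
q ∨ (p ↔ (q → q)) = False ∨ True = True
(s → r) ∨ (q ∨ (p ↔ (q → q))) = I ∨ True = True
(p ↔ q) ↔ ((s → r) ∨ (q ∨ (p ↔ (q → q)))) = False ↔ True = False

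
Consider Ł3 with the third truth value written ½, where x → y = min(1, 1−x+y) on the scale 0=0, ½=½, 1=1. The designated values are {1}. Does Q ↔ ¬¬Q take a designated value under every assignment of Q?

Every assignment of Q over {1, ½, 0} gives a value in {1}.
In particular, with Q=½: Q ↔ ¬¬Q = 1.

Yes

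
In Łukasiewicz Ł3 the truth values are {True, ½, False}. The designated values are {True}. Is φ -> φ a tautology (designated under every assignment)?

Yes

Every assignment of φ over {True, ½, False} gives a value in {True}.
In particular, with φ=½: φ -> φ = True.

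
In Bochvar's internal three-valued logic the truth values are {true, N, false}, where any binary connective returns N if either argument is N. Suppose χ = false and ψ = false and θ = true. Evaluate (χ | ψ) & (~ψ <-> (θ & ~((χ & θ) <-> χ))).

false

χ | ψ = false | false = false
~ψ = ~false = true
χ & θ = false & true = false
(χ & θ) <-> χ = false <-> false = true
~((χ & θ) <-> χ) = ~true = false
θ & ~((χ & θ) <-> χ) = true & false = false
~ψ <-> (θ & ~((χ & θ) <-> χ)) = true <-> false = false
(χ | ψ) & (~ψ <-> (θ & ~((χ & θ) <-> χ))) = false & false = false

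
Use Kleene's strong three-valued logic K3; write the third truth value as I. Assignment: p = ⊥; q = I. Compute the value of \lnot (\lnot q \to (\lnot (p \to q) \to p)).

⊥

\lnot q = \lnot I = I
p \to q = ⊥ \to I = ⊤  [\lnot ⊥ \lor I]
\lnot (p \to q) = \lnot ⊤ = ⊥
\lnot (p \to q) \to p = ⊥ \to ⊥ = ⊤
\lnot q \to (\lnot (p \to q) \to p) = I \to ⊤ = ⊤
\lnot (\lnot q \to (\lnot (p \to q) \to p)) = \lnot ⊤ = ⊥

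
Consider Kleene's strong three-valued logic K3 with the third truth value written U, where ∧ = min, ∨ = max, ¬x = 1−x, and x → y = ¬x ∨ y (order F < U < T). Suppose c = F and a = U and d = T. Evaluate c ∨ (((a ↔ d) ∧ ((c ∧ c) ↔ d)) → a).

T

a ↔ d = U ↔ T = U
c ∧ c = F ∧ F = F
(c ∧ c) ↔ d = F ↔ T = F
(a ↔ d) ∧ ((c ∧ c) ↔ d) = U ∧ F = F
((a ↔ d) ∧ ((c ∧ c) ↔ d)) → a = F → U = T
c ∨ (((a ↔ d) ∧ ((c ∧ c) ↔ d)) → a) = F ∨ T = T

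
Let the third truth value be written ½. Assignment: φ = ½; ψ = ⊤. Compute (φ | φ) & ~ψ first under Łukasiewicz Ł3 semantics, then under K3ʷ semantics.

⊥; ½

In Łukasiewicz Ł3: φ | φ = ½ | ½ = ½
~ψ = ~⊤ = ⊥
(φ | φ) & ~ψ = ½ & ⊥ = ⊥
In K3ʷ: φ | φ = ½ | ½ = ½
~ψ = ~⊤ = ⊥
(φ | φ) & ~ψ = ½ & ⊥ = ½
They differ because Łukasiewicz Ł3 and K3ʷ treat ½ differently under the binary connectives.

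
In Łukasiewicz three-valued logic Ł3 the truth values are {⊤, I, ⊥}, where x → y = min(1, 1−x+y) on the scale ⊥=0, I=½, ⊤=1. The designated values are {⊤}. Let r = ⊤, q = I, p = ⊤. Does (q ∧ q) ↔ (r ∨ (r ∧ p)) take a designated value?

No

q ∧ q = I ∧ I = I
r ∧ p = ⊤ ∧ ⊤ = ⊤
r ∨ (r ∧ p) = ⊤ ∨ ⊤ = ⊤
(q ∧ q) ↔ (r ∨ (r ∧ p)) = I ↔ ⊤ = I  [1 − |½−1|]
I ∉ {⊤}.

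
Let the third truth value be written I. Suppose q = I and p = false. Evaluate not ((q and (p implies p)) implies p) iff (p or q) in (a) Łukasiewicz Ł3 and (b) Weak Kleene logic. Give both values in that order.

In Łukasiewicz Ł3: p implies p = false implies false = true
q and (p implies p) = I and true = I
(q and (p implies p)) implies p = I implies false = I
not ((q and (p implies p)) implies p) = not I = I
p or q = false or I = I
not ((q and (p implies p)) implies p) iff (p or q) = I iff I = true
In Weak Kleene logic: p implies p = false implies false = true
q and (p implies p) = I and true = I
(q and (p implies p)) implies p = I implies false = I  [any arg is the third value ⇒ result is the third value]
not ((q and (p implies p)) implies p) = not I = I
p or q = false or I = I
not ((q and (p implies p)) implies p) iff (p or q) = I iff I = I
They differ because Łukasiewicz Ł3 and Weak Kleene logic treat I differently under the binary connectives.

true; I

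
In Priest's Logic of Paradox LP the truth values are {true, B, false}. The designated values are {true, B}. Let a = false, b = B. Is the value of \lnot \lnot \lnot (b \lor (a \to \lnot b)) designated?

\lnot b = \lnot B = B
a \to \lnot b = false \to B = true  [\lnot false \lor B]
b \lor (a \to \lnot b) = B \lor true = true
\lnot (b \lor (a \to \lnot b)) = \lnot true = false
\lnot \lnot (b \lor (a \to \lnot b)) = \lnot false = true
\lnot \lnot \lnot (b \lor (a \to \lnot b)) = \lnot true = false
false ∉ {true, B}.

No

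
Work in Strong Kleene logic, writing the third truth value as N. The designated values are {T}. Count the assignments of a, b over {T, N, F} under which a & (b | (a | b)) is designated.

Designated under: (a=T, b=T); (a=T, b=N); (a=T, b=F).

3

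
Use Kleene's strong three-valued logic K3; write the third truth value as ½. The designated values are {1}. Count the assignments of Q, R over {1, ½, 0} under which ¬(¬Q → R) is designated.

1

Designated under: (Q=0, R=0).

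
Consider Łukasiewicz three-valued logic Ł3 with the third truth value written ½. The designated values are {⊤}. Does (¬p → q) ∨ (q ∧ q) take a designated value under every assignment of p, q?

Countermodel: p=½, q=⊥ gives ½, which is not designated.

No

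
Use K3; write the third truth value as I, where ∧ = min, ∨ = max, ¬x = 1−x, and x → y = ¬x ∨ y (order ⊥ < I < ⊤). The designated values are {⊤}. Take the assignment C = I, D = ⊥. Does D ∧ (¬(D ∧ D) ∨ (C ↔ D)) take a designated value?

D ∧ D = ⊥ ∧ ⊥ = ⊥
¬(D ∧ D) = ¬⊥ = ⊤
C ↔ D = I ↔ ⊥ = I
¬(D ∧ D) ∨ (C ↔ D) = ⊤ ∨ I = ⊤
D ∧ (¬(D ∧ D) ∨ (C ↔ D)) = ⊥ ∧ ⊤ = ⊥
⊥ ∉ {⊤}.

No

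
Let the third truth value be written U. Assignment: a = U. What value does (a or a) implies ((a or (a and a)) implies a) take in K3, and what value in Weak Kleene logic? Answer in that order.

In K3: a or a = U or U = U
a and a = U and U = U
a or (a and a) = U or U = U
(a or (a and a)) implies a = U implies U = U
(a or a) implies ((a or (a and a)) implies a) = U implies U = U
In Weak Kleene logic: a or a = U or U = U
a and a = U and U = U
a or (a and a) = U or U = U
(a or (a and a)) implies a = U implies U = U  [any arg is the third value ⇒ result is the third value]
(a or a) implies ((a or (a and a)) implies a) = U implies U = U

U; U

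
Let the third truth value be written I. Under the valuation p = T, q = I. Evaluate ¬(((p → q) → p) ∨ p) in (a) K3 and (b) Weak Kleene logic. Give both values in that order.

In K3: p → q = T → I = I  [¬T ∨ I]
(p → q) → p = I → T = T
((p → q) → p) ∨ p = T ∨ T = T
¬(((p → q) → p) ∨ p) = ¬T = F
In Weak Kleene logic: p → q = T → I = I  [any arg is the third value ⇒ result is the third value]
(p → q) → p = I → T = I
((p → q) → p) ∨ p = I ∨ T = I
¬(((p → q) → p) ∨ p) = ¬I = I
They differ because K3 and Weak Kleene logic treat I differently under the binary connectives.

F; I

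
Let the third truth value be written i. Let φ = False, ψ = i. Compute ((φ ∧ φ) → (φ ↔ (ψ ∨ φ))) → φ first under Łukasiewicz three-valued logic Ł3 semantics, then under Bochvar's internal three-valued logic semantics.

False; i

In Łukasiewicz three-valued logic Ł3: φ ∧ φ = False ∧ False = False
ψ ∨ φ = i ∨ False = i
φ ↔ (ψ ∨ φ) = False ↔ i = i  [1 − |0−½|]
(φ ∧ φ) → (φ ↔ (ψ ∨ φ)) = False → i = True
((φ ∧ φ) → (φ ↔ (ψ ∨ φ))) → φ = True → False = False
In Bochvar's internal three-valued logic: φ ∧ φ = False ∧ False = False
ψ ∨ φ = i ∨ False = i
φ ↔ (ψ ∨ φ) = False ↔ i = i
(φ ∧ φ) → (φ ↔ (ψ ∨ φ)) = False → i = i  [any arg is the third value ⇒ result is the third value]
((φ ∧ φ) → (φ ↔ (ψ ∨ φ))) → φ = i → False = i
They differ because Łukasiewicz three-valued logic Ł3 and Bochvar's internal three-valued logic treat i differently under the binary connectives.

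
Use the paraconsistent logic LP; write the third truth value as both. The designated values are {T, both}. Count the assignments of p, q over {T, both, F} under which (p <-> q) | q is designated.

8

Of the 9 assignments, 8 give a value in {T, both}.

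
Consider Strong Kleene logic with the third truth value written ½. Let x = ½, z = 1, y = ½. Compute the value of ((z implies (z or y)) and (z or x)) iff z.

1

z or y = 1 or ½ = 1
z implies (z or y) = 1 implies 1 = 1
z or x = 1 or ½ = 1
(z implies (z or y)) and (z or x) = 1 and 1 = 1
((z implies (z or y)) and (z or x)) iff z = 1 iff 1 = 1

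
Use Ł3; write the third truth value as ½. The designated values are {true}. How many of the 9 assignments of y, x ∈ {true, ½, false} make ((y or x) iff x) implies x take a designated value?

5

Of the 9 assignments, 5 give a value in {true}.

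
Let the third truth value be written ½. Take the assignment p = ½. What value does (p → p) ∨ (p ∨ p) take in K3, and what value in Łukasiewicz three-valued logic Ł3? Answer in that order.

In K3: p → p = ½ → ½ = ½  [¬½ ∨ ½]
p ∨ p = ½ ∨ ½ = ½
(p → p) ∨ (p ∨ p) = ½ ∨ ½ = ½
In Łukasiewicz three-valued logic Ł3: p → p = ½ → ½ = 1  [min(1, 1−½+½)]
p ∨ p = ½ ∨ ½ = ½
(p → p) ∨ (p ∨ p) = 1 ∨ ½ = 1
They differ because K3 and Łukasiewicz three-valued logic Ł3 treat ½ differently under implication.

½; 1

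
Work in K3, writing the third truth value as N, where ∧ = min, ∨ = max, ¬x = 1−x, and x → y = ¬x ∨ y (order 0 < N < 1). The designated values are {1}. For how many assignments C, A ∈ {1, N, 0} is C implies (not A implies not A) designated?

Of the 9 assignments, 7 give a value in {1}.

7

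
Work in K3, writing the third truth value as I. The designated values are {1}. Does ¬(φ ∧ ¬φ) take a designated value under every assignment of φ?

No

Countermodel: φ=I gives I, which is not designated.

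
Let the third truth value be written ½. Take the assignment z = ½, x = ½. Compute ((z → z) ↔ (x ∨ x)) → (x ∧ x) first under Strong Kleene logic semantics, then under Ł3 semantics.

½; True

In Strong Kleene logic: z → z = ½ → ½ = ½
x ∨ x = ½ ∨ ½ = ½
(z → z) ↔ (x ∨ x) = ½ ↔ ½ = ½
x ∧ x = ½ ∧ ½ = ½
((z → z) ↔ (x ∨ x)) → (x ∧ x) = ½ → ½ = ½
In Ł3: z → z = ½ → ½ = True
x ∨ x = ½ ∨ ½ = ½
(z → z) ↔ (x ∨ x) = True ↔ ½ = ½
x ∧ x = ½ ∧ ½ = ½
((z → z) ↔ (x ∨ x)) → (x ∧ x) = ½ → ½ = True
They differ because Strong Kleene logic and Ł3 treat ½ differently under implication.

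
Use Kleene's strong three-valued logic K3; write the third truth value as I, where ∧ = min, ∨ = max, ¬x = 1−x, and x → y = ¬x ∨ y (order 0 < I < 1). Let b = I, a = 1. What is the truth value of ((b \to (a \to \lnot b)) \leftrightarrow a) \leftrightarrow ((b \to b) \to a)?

I

\lnot b = \lnot I = I
a \to \lnot b = 1 \to I = I  [\lnot 1 \lor I]
b \to (a \to \lnot b) = I \to I = I
(b \to (a \to \lnot b)) \leftrightarrow a = I \leftrightarrow 1 = I
b \to b = I \to I = I
(b \to b) \to a = I \to 1 = 1
((b \to (a \to \lnot b)) \leftrightarrow a) \leftrightarrow ((b \to b) \to a) = I \leftrightarrow 1 = I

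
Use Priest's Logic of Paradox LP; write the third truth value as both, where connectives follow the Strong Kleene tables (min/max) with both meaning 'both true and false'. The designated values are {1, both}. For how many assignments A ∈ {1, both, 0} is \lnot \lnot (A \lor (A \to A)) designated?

A=1: 1 ✓
A=both: both ✓
A=0: 1 ✓

3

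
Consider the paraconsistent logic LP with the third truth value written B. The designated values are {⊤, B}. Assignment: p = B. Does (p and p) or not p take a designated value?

Yes

p and p = B and B = B
not p = not B = B
(p and p) or not p = B or B = B
B ∈ {⊤, B}.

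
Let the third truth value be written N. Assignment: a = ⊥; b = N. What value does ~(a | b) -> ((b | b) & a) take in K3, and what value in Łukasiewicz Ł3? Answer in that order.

In K3: a | b = ⊥ | N = N
~(a | b) = ~N = N
b | b = N | N = N
(b | b) & a = N & ⊥ = ⊥
~(a | b) -> ((b | b) & a) = N -> ⊥ = N  [~N | ⊥]
In Łukasiewicz Ł3: a | b = ⊥ | N = N
~(a | b) = ~N = N
b | b = N | N = N
(b | b) & a = N & ⊥ = ⊥
~(a | b) -> ((b | b) & a) = N -> ⊥ = N  [min(1, 1−½+0)]

N; N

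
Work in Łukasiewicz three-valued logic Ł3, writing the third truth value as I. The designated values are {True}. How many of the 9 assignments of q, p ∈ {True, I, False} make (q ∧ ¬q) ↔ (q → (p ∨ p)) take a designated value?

2

Designated under: (q=True, p=False); (q=I, p=False).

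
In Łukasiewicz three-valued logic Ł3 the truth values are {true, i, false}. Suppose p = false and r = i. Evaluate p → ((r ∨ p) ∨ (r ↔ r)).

true

r ∨ p = i ∨ false = i
r ↔ r = i ↔ i = true  [1 − |½−½|]
(r ∨ p) ∨ (r ↔ r) = i ∨ true = true
p → ((r ∨ p) ∨ (r ↔ r)) = false → true = true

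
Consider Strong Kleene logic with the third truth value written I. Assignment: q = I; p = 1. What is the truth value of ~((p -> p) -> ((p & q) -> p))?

p -> p = 1 -> 1 = 1
p & q = 1 & I = I
(p & q) -> p = I -> 1 = 1  [~I | 1]
(p -> p) -> ((p & q) -> p) = 1 -> 1 = 1
~((p -> p) -> ((p & q) -> p)) = ~1 = 0

0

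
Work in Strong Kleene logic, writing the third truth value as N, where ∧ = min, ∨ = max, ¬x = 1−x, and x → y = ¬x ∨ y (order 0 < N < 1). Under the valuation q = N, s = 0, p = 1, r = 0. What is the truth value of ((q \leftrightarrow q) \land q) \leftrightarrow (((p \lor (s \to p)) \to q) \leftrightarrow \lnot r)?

N

q \leftrightarrow q = N \leftrightarrow N = N
(q \leftrightarrow q) \land q = N \land N = N
s \to p = 0 \to 1 = 1
p \lor (s \to p) = 1 \lor 1 = 1
(p \lor (s \to p)) \to q = 1 \to N = N
\lnot r = \lnot 0 = 1
((p \lor (s \to p)) \to q) \leftrightarrow \lnot r = N \leftrightarrow 1 = N
((q \leftrightarrow q) \land q) \leftrightarrow (((p \lor (s \to p)) \to q) \leftrightarrow \lnot r) = N \leftrightarrow N = N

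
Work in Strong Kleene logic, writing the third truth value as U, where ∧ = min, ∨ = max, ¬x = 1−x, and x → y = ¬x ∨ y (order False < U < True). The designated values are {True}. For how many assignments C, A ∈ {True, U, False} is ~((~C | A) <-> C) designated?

Designated under: (C=True, A=False); (C=False, A=True); (C=False, A=U); (C=False, A=False).

4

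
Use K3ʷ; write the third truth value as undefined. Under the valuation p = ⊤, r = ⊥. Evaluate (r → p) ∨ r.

r → p = ⊥ → ⊤ = ⊤
(r → p) ∨ r = ⊤ ∨ ⊥ = ⊤

⊤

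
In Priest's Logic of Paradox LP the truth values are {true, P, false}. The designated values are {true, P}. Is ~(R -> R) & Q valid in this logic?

No

Countermodel: R=true, Q=true gives false, which is not designated.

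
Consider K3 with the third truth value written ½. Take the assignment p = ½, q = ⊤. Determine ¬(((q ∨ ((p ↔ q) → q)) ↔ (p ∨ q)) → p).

p ↔ q = ½ ↔ ⊤ = ½
(p ↔ q) → q = ½ → ⊤ = ⊤
q ∨ ((p ↔ q) → q) = ⊤ ∨ ⊤ = ⊤
p ∨ q = ½ ∨ ⊤ = ⊤
(q ∨ ((p ↔ q) → q)) ↔ (p ∨ q) = ⊤ ↔ ⊤ = ⊤
((q ∨ ((p ↔ q) → q)) ↔ (p ∨ q)) → p = ⊤ → ½ = ½
¬(((q ∨ ((p ↔ q) → q)) ↔ (p ∨ q)) → p) = ¬½ = ½

½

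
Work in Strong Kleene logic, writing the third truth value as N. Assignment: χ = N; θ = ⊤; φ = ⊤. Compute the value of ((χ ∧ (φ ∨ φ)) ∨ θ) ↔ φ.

⊤

φ ∨ φ = ⊤ ∨ ⊤ = ⊤
χ ∧ (φ ∨ φ) = N ∧ ⊤ = N
(χ ∧ (φ ∨ φ)) ∨ θ = N ∨ ⊤ = ⊤
((χ ∧ (φ ∨ φ)) ∨ θ) ↔ φ = ⊤ ↔ ⊤ = ⊤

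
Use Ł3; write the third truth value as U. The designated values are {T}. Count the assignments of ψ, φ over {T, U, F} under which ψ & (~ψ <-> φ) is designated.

Designated under: (ψ=T, φ=F).

1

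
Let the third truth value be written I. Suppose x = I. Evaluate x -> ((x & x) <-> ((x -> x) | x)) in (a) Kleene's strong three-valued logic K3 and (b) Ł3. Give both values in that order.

I; 1

In Kleene's strong three-valued logic K3: x & x = I & I = I
x -> x = I -> I = I  [~I | I]
(x -> x) | x = I | I = I
(x & x) <-> ((x -> x) | x) = I <-> I = I
x -> ((x & x) <-> ((x -> x) | x)) = I -> I = I
In Ł3: x & x = I & I = I
x -> x = I -> I = 1  [min(1, 1−½+½)]
(x -> x) | x = 1 | I = 1
(x & x) <-> ((x -> x) | x) = I <-> 1 = I
x -> ((x & x) <-> ((x -> x) | x)) = I -> I = 1
They differ because Kleene's strong three-valued logic K3 and Ł3 treat I differently under implication.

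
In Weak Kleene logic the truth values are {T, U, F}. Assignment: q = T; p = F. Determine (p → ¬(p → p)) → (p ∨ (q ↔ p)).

F

p → p = F → F = T
¬(p → p) = ¬T = F
p → ¬(p → p) = F → F = T
q ↔ p = T ↔ F = F
p ∨ (q ↔ p) = F ∨ F = F
(p → ¬(p → p)) → (p ∨ (q ↔ p)) = T → F = F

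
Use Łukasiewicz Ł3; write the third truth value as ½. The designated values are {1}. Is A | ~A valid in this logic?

No

Countermodel: A=½ gives ½, which is not designated.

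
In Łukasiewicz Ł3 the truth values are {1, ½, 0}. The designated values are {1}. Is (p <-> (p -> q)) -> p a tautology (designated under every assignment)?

Countermodel: p=½, q=0 gives ½, which is not designated.

No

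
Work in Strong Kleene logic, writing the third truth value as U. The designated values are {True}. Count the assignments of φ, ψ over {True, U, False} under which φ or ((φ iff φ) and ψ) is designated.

Designated under: (φ=True, ψ=True); (φ=True, ψ=U); (φ=True, ψ=False); (φ=False, ψ=True).

4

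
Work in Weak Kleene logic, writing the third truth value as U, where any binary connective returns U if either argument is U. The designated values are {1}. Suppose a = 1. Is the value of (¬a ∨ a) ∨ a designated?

Yes

¬a = ¬1 = 0
¬a ∨ a = 0 ∨ 1 = 1
(¬a ∨ a) ∨ a = 1 ∨ 1 = 1
1 ∈ {1}.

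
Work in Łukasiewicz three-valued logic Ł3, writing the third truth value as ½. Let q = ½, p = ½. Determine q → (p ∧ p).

p ∧ p = ½ ∧ ½ = ½
q → (p ∧ p) = ½ → ½ = ⊤  [min(1, 1−½+½)]

⊤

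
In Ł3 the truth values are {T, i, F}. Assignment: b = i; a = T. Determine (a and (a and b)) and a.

i

a and b = T and i = i
a and (a and b) = T and i = i
(a and (a and b)) and a = i and T = i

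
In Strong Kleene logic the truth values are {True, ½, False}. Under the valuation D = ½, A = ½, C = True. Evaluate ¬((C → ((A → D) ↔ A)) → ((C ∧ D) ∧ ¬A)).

A → D = ½ → ½ = ½  [¬½ ∨ ½]
(A → D) ↔ A = ½ ↔ ½ = ½
C → ((A → D) ↔ A) = True → ½ = ½
C ∧ D = True ∧ ½ = ½
¬A = ¬½ = ½
(C ∧ D) ∧ ¬A = ½ ∧ ½ = ½
(C → ((A → D) ↔ A)) → ((C ∧ D) ∧ ¬A) = ½ → ½ = ½
¬((C → ((A → D) ↔ A)) → ((C ∧ D) ∧ ¬A)) = ¬½ = ½

½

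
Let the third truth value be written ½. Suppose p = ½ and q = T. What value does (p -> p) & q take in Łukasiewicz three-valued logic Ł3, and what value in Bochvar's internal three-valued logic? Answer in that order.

T; ½

In Łukasiewicz three-valued logic Ł3: p -> p = ½ -> ½ = T  [min(1, 1−½+½)]
(p -> p) & q = T & T = T
In Bochvar's internal three-valued logic: p -> p = ½ -> ½ = ½  [any arg is the third value ⇒ result is the third value]
(p -> p) & q = ½ & T = ½
They differ because Łukasiewicz three-valued logic Ł3 and Bochvar's internal three-valued logic treat ½ differently under the binary connectives.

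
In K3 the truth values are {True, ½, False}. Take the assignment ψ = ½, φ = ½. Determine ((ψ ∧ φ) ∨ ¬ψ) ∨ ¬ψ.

ψ ∧ φ = ½ ∧ ½ = ½
¬ψ = ¬½ = ½
(ψ ∧ φ) ∨ ¬ψ = ½ ∨ ½ = ½
¬ψ = ¬½ = ½
((ψ ∧ φ) ∨ ¬ψ) ∨ ¬ψ = ½ ∨ ½ = ½

½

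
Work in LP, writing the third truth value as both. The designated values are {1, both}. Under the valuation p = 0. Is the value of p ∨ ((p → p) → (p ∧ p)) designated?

p → p = 0 → 0 = 1
p ∧ p = 0 ∧ 0 = 0
(p → p) → (p ∧ p) = 1 → 0 = 0
p ∨ ((p → p) → (p ∧ p)) = 0 ∨ 0 = 0
0 ∉ {1, both}.

No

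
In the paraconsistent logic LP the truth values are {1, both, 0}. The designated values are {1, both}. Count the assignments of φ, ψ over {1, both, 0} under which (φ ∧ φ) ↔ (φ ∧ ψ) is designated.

Of the 9 assignments, 8 give a value in {1, both}.

8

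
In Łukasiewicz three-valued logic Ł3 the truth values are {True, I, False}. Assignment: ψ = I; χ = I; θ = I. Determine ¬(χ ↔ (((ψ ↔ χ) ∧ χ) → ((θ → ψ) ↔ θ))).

ψ ↔ χ = I ↔ I = True
(ψ ↔ χ) ∧ χ = True ∧ I = I
θ → ψ = I → I = True
(θ → ψ) ↔ θ = True ↔ I = I
((ψ ↔ χ) ∧ χ) → ((θ → ψ) ↔ θ) = I → I = True
χ ↔ (((ψ ↔ χ) ∧ χ) → ((θ → ψ) ↔ θ)) = I ↔ True = I
¬(χ ↔ (((ψ ↔ χ) ∧ χ) → ((θ → ψ) ↔ θ))) = ¬I = I

I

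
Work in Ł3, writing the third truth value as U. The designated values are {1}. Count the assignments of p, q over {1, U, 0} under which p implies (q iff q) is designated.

9

Of the 9 assignments, 9 give a value in {1}.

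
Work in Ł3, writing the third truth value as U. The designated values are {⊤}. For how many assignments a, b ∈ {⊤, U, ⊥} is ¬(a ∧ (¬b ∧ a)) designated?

5

Of the 9 assignments, 5 give a value in {⊤}.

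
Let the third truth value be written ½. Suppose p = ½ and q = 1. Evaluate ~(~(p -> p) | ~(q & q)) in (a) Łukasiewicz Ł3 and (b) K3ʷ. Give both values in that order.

In Łukasiewicz Ł3: p -> p = ½ -> ½ = 1  [min(1, 1−½+½)]
~(p -> p) = ~1 = 0
q & q = 1 & 1 = 1
~(q & q) = ~1 = 0
~(p -> p) | ~(q & q) = 0 | 0 = 0
~(~(p -> p) | ~(q & q)) = ~0 = 1
In K3ʷ: p -> p = ½ -> ½ = ½
~(p -> p) = ~½ = ½
q & q = 1 & 1 = 1
~(q & q) = ~1 = 0
~(p -> p) | ~(q & q) = ½ | 0 = ½
~(~(p -> p) | ~(q & q)) = ~½ = ½
They differ because Łukasiewicz Ł3 and K3ʷ treat ½ differently under the binary connectives.

1; ½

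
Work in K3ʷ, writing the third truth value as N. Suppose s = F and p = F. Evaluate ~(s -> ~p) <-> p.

T

~p = ~F = T
s -> ~p = F -> T = T
~(s -> ~p) = ~T = F
~(s -> ~p) <-> p = F <-> F = T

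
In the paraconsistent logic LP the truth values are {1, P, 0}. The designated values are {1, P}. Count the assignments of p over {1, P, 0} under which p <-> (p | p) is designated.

p=1: 1 ✓
p=P: P ✓
p=0: 1 ✓

3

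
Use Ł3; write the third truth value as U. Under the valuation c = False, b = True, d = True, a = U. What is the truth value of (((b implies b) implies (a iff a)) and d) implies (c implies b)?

b implies b = True implies True = True
a iff a = U iff U = True
(b implies b) implies (a iff a) = True implies True = True
((b implies b) implies (a iff a)) and d = True and True = True
c implies b = False implies True = True
(((b implies b) implies (a iff a)) and d) implies (c implies b) = True implies True = True

True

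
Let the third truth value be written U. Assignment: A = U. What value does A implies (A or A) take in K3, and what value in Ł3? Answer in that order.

In K3: A or A = U or U = U
A implies (A or A) = U implies U = U  [not U or U]
In Ł3: A or A = U or U = U
A implies (A or A) = U implies U = T
They differ because K3 and Ł3 treat U differently under implication.

U; T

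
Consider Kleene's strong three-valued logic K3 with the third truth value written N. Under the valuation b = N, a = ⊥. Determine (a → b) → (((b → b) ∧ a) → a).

a → b = ⊥ → N = ⊤  [¬⊥ ∨ N]
b → b = N → N = N
(b → b) ∧ a = N ∧ ⊥ = ⊥
((b → b) ∧ a) → a = ⊥ → ⊥ = ⊤
(a → b) → (((b → b) ∧ a) → a) = ⊤ → ⊤ = ⊤

⊤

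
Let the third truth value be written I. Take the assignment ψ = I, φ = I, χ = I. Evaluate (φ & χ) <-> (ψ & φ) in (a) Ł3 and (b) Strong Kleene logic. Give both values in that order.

1; I

In Ł3: φ & χ = I & I = I
ψ & φ = I & I = I
(φ & χ) <-> (ψ & φ) = I <-> I = 1
In Strong Kleene logic: φ & χ = I & I = I
ψ & φ = I & I = I
(φ & χ) <-> (ψ & φ) = I <-> I = I
They differ because Ł3 and Strong Kleene logic treat I differently under implication.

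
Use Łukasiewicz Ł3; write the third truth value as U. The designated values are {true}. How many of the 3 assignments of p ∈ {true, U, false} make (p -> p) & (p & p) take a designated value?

p=true: true ✓
p=U: U ·
p=false: false ·

1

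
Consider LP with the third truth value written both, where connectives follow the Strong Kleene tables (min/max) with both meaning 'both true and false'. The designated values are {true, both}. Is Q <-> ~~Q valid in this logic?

Yes

Every assignment of Q over {true, both, false} gives a value in {true, both}.
In particular, with Q=both: Q <-> ~~Q = both.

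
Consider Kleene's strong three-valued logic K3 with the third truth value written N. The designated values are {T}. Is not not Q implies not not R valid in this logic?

No

Countermodel: Q=T, R=N gives N, which is not designated.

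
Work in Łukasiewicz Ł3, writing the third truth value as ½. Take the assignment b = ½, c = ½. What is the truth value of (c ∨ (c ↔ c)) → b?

c ↔ c = ½ ↔ ½ = true  [1 − |½−½|]
c ∨ (c ↔ c) = ½ ∨ true = true
(c ∨ (c ↔ c)) → b = true → ½ = ½

½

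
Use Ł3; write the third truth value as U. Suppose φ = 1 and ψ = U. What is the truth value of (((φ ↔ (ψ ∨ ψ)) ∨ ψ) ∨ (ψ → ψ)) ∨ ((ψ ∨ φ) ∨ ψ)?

1

ψ ∨ ψ = U ∨ U = U
φ ↔ (ψ ∨ ψ) = 1 ↔ U = U  [1 − |1−½|]
(φ ↔ (ψ ∨ ψ)) ∨ ψ = U ∨ U = U
ψ → ψ = U → U = 1
((φ ↔ (ψ ∨ ψ)) ∨ ψ) ∨ (ψ → ψ) = U ∨ 1 = 1
ψ ∨ φ = U ∨ 1 = 1
(ψ ∨ φ) ∨ ψ = 1 ∨ U = 1
(((φ ↔ (ψ ∨ ψ)) ∨ ψ) ∨ (ψ → ψ)) ∨ ((ψ ∨ φ) ∨ ψ) = 1 ∨ 1 = 1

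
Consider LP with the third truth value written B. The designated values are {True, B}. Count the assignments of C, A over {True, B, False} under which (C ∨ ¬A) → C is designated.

Of the 9 assignments, 8 give a value in {True, B}.

8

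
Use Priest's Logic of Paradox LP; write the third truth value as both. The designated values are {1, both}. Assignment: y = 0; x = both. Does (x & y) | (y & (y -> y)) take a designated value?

x & y = both & 0 = 0
y -> y = 0 -> 0 = 1
y & (y -> y) = 0 & 1 = 0
(x & y) | (y & (y -> y)) = 0 | 0 = 0
0 ∉ {1, both}.

No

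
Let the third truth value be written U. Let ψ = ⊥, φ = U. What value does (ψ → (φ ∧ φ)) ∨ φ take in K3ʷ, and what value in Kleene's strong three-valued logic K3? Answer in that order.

U; ⊤

In K3ʷ: φ ∧ φ = U ∧ U = U
ψ → (φ ∧ φ) = ⊥ → U = U  [any arg is the third value ⇒ result is the third value]
(ψ → (φ ∧ φ)) ∨ φ = U ∨ U = U
In Kleene's strong three-valued logic K3: φ ∧ φ = U ∧ U = U
ψ → (φ ∧ φ) = ⊥ → U = ⊤
(ψ → (φ ∧ φ)) ∨ φ = ⊤ ∨ U = ⊤
They differ because K3ʷ and Kleene's strong three-valued logic K3 treat U differently under the binary connectives.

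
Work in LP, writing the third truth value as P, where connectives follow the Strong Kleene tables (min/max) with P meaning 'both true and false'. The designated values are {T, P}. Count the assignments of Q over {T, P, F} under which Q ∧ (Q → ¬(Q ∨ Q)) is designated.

Q=T: F ·
Q=P: P ✓
Q=F: F ·

1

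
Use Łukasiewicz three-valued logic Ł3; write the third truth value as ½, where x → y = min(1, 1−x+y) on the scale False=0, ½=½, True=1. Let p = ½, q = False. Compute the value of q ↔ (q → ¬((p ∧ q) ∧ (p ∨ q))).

p ∧ q = ½ ∧ False = False
p ∨ q = ½ ∨ False = ½
(p ∧ q) ∧ (p ∨ q) = False ∧ ½ = False
¬((p ∧ q) ∧ (p ∨ q)) = ¬False = True
q → ¬((p ∧ q) ∧ (p ∨ q)) = False → True = True
q ↔ (q → ¬((p ∧ q) ∧ (p ∨ q))) = False ↔ True = False

False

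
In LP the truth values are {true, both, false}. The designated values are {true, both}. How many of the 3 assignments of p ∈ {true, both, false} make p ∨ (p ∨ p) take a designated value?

p=true: true ✓
p=both: both ✓
p=false: false ·

2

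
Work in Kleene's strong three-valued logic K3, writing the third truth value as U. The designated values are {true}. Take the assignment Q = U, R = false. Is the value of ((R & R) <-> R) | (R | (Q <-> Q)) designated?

R & R = false & false = false
(R & R) <-> R = false <-> false = true
Q <-> Q = U <-> U = U
R | (Q <-> Q) = false | U = U
((R & R) <-> R) | (R | (Q <-> Q)) = true | U = true
true ∈ {true}.

Yes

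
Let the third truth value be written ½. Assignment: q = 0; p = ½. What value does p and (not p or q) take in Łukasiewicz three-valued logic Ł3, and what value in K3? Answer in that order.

In Łukasiewicz three-valued logic Ł3: not p = not ½ = ½
not p or q = ½ or 0 = ½
p and (not p or q) = ½ and ½ = ½
In K3: not p = not ½ = ½
not p or q = ½ or 0 = ½
p and (not p or q) = ½ and ½ = ½

½; ½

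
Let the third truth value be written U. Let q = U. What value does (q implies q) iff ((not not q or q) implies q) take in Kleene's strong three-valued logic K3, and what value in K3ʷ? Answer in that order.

In Kleene's strong three-valued logic K3: q implies q = U implies U = U
not q = not U = U
not not q = not U = U
not not q or q = U or U = U
(not not q or q) implies q = U implies U = U
(q implies q) iff ((not not q or q) implies q) = U iff U = U
In K3ʷ: q implies q = U implies U = U  [any arg is the third value ⇒ result is the third value]
not q = not U = U
not not q = not U = U
not not q or q = U or U = U
(not not q or q) implies q = U implies U = U
(q implies q) iff ((not not q or q) implies q) = U iff U = U

U; U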